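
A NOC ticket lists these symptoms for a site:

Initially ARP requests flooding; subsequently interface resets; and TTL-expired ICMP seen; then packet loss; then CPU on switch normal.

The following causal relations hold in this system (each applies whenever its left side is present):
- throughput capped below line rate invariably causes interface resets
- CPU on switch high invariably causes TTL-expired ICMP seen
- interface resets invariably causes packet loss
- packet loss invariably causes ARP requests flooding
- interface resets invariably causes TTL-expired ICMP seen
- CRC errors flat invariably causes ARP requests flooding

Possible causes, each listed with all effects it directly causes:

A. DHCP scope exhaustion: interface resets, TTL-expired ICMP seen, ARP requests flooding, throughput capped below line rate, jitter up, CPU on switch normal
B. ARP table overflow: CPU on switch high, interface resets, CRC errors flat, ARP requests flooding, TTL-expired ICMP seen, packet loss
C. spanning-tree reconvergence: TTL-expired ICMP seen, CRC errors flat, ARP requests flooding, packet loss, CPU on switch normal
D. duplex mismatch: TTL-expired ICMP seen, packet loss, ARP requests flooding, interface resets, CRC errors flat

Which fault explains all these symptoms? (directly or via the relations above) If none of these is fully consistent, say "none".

A

Per-candidate check:
(A) DHCP scope exhaustion — ARP requests flooding +; interface resets +; TTL-expired ICMP seen +; packet loss + (via interface resets → packet loss); CPU on switch normal +
(B) ARP table overflow — fails on CPU on switch normal (predicts CPU on switch high, not CPU on switch normal)
(C) spanning-tree reconvergence — ARP requests flooding +; interface resets -; TTL-expired ICMP seen +; packet loss +; CPU on switch normal +
(D) duplex mismatch — does not account for CPU on switch normal
(A) is the only candidate with no mismatches.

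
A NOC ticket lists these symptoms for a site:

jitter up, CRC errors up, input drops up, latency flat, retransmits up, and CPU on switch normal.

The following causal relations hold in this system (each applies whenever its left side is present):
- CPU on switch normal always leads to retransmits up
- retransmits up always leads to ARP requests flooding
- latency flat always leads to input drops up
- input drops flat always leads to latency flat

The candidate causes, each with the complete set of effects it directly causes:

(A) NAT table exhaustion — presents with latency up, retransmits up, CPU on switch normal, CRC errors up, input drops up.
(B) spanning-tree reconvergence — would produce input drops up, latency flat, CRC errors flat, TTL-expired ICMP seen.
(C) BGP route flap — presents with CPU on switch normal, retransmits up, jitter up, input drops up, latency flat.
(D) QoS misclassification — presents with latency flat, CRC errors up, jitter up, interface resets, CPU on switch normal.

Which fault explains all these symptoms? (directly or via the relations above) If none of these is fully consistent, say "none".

D

For each candidate, compare predicted effects to what was observed:
(A) NAT table exhaustion — fails on jitter up, latency flat (predicts latency up, not latency flat)
(B) spanning-tree reconvergence — jitter up -; CRC errors up -; input drops up +; latency flat +; retransmits up -; CPU on switch normal -
(C) BGP route flap — does not account for CRC errors up
(D) QoS misclassification — jitter up +; CRC errors up +; input drops up + (through latency flat → input drops up); latency flat +; retransmits up + (through CPU on switch normal → retransmits up); CPU on switch normal +
(D) alone accounts for all the evidence.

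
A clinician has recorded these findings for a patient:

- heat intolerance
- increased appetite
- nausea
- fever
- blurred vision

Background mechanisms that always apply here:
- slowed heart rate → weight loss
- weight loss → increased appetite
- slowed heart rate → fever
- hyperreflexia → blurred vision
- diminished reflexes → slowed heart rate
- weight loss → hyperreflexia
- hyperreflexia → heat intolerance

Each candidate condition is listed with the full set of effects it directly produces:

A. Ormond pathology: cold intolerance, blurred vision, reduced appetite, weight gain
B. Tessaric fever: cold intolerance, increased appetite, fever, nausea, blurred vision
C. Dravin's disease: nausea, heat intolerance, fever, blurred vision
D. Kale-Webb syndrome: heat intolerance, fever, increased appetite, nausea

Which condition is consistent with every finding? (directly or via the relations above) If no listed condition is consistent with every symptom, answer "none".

none

Per-candidate check:
(A) Ormond pathology — heat intolerance ✗; increased appetite ✗; nausea ✗; fever ✗; blurred vision ✓
(B) Tessaric fever — heat intolerance ✗; increased appetite ✓; nausea ✓; fever ✓; blurred vision ✓
(C) Dravin's disease — does not account for increased appetite
(D) Kale-Webb syndrome — does not account for blurred vision
Every candidate fails on at least one observation.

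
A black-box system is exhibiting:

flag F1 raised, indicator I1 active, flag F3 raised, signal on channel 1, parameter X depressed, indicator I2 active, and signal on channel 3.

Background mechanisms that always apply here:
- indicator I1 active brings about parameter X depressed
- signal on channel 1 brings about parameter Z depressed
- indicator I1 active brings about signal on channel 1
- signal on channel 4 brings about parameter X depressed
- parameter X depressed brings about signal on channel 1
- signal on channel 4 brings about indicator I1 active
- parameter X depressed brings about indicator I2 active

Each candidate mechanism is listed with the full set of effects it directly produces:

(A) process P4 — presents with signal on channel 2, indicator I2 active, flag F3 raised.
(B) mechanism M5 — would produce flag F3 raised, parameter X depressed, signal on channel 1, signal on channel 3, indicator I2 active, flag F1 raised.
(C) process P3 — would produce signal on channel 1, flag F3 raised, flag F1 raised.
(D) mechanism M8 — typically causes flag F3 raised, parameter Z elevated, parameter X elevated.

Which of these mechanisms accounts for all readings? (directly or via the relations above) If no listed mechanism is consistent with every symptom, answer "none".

none

For each candidate, compare predicted effects to what was observed:
(A) process P4 — flag F1 raised ✗; indicator I1 active ✗; flag F3 raised ✓; signal on channel 1 ✗; parameter X depressed ✗; indicator I2 active ✓; signal on channel 3 ✗
(B) mechanism M5 — does not account for indicator I1 active
(C) process P3 — flag F1 raised ✓; indicator I1 active ✗; flag F3 raised ✓; signal on channel 1 ✓; parameter X depressed ✗; indicator I2 active ✗; signal on channel 3 ✗
(D) mechanism M8 — fails on flag F1 raised, indicator I1 active, signal on channel 1, parameter X depressed, indicator I2 active, signal on channel 3 (predicts parameter X elevated, not parameter X depressed)
None of the listed candidates fits everything.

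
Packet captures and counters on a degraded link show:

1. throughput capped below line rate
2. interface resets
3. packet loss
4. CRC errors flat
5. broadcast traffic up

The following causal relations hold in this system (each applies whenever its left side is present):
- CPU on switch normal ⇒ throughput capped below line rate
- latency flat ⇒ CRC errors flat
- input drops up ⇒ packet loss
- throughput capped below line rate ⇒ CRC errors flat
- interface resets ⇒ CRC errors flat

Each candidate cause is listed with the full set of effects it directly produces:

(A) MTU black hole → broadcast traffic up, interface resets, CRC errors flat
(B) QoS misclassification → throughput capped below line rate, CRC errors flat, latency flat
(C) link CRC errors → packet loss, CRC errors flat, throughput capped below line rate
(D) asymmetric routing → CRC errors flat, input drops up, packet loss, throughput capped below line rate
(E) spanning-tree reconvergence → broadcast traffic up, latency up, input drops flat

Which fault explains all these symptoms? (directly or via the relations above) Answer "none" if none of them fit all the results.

Testing each hypothesis:
(A) MTU black hole — throughput capped below line rate NO; interface resets yes; packet loss NO; CRC errors flat yes; broadcast traffic up yes
(B) QoS misclassification — does not account for interface resets, packet loss, broadcast traffic up
(C) link CRC errors — does not account for interface resets, broadcast traffic up
(D) asymmetric routing — throughput capped below line rate yes; interface resets NO; packet loss yes; CRC errors flat yes; broadcast traffic up NO
(E) spanning-tree reconvergence — does not account for throughput capped below line rate, interface resets, packet loss, CRC errors flat
Every candidate fails on at least one observation.

none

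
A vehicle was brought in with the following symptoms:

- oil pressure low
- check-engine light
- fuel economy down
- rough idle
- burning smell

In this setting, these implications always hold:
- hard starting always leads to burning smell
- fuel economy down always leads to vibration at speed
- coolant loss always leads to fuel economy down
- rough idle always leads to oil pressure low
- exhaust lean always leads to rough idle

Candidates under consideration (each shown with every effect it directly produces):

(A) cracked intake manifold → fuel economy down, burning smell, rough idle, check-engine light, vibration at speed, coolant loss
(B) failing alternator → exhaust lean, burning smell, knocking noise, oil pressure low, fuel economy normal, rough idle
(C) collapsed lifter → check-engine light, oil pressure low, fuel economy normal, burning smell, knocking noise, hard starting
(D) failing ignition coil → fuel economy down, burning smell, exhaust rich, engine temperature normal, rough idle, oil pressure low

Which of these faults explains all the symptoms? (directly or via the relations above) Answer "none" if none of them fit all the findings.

For each candidate, compare predicted effects to what was observed:
(A) cracked intake manifold — accounts for every observation (oil pressure low by rough idle → oil pressure low)
(B) failing alternator — oil pressure low yes; check-engine light NO; fuel economy down NO; rough idle yes; burning smell yes
(C) collapsed lifter — oil pressure low yes; check-engine light yes; fuel economy down NO; rough idle NO; burning smell yes
(D) failing ignition coil — does not account for check-engine light
Only (A) is consistent with every observation.

A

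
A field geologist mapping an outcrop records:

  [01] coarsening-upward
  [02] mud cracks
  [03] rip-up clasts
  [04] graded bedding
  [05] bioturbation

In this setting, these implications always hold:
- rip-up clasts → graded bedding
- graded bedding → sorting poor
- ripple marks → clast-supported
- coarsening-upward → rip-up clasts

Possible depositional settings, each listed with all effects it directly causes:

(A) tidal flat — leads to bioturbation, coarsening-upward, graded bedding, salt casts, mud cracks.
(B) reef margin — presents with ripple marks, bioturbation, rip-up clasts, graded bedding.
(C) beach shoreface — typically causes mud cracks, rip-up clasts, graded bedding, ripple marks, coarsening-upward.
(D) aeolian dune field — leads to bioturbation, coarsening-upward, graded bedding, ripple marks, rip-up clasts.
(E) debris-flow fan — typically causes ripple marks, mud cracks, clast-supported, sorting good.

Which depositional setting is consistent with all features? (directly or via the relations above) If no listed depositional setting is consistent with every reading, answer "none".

Testing each hypothesis:
(A) tidal flat — accounts for every observation (rip-up clasts via coarsening-upward → rip-up clasts)
(B) reef margin — does not account for coarsening-upward, mud cracks
(C) beach shoreface — coarsening-upward yes; mud cracks yes; rip-up clasts yes; graded bedding yes; bioturbation NO
(D) aeolian dune field — does not account for mud cracks
(E) debris-flow fan — does not account for coarsening-upward, rip-up clasts, graded bedding, bioturbation
Only (A) is consistent with every observation.

A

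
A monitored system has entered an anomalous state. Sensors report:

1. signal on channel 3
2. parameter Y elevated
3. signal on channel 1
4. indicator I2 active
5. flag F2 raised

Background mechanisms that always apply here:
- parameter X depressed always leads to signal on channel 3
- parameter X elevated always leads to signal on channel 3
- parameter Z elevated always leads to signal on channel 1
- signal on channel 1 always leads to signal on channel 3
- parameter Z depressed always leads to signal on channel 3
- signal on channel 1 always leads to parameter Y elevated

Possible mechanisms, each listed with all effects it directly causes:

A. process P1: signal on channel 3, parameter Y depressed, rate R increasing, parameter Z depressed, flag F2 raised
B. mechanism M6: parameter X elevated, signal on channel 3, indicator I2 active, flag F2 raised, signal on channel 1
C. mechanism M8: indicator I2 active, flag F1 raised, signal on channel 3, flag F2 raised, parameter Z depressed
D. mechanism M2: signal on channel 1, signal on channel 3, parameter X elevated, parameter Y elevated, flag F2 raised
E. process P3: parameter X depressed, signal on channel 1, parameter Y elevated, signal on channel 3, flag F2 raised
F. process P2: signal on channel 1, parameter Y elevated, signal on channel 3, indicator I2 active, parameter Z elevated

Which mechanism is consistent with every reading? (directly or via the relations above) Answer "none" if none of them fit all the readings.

Testing each hypothesis:
(A) process P1 — signal on channel 3 ✓; parameter Y elevated ✗; signal on channel 1 ✗; indicator I2 active ✗; flag F2 raised ✓
(B) mechanism M6 — signal on channel 3 ✓; parameter Y elevated ✓ (via signal on channel 1 → parameter Y elevated); signal on channel 1 ✓; indicator I2 active ✓; flag F2 raised ✓
(C) mechanism M8 — signal on channel 3 ✓; parameter Y elevated ✗; signal on channel 1 ✗; indicator I2 active ✓; flag F2 raised ✓
(D) mechanism M2 — does not account for indicator I2 active
(E) process P3 — does not account for indicator I2 active
(F) process P2 — signal on channel 3 ✓; parameter Y elevated ✓; signal on channel 1 ✓; indicator I2 active ✓; flag F2 raised ✗
(B) alone accounts for all the evidence.

B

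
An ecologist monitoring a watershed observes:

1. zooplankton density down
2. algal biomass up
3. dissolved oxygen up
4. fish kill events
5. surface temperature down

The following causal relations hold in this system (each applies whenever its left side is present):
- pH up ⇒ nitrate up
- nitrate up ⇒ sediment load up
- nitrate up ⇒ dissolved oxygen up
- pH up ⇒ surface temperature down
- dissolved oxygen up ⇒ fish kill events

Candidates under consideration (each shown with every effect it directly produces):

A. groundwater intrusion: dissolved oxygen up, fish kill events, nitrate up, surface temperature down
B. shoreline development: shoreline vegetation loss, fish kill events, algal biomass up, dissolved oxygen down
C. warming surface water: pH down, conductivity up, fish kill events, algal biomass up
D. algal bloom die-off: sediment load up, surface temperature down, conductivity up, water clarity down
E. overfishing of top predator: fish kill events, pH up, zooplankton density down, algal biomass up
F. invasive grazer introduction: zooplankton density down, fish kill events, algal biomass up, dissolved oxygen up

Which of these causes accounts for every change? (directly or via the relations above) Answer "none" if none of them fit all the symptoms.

E

Per-candidate check:
(A) groundwater intrusion — does not account for zooplankton density down, algal biomass up
(B) shoreline development — fails on zooplankton density down, dissolved oxygen up, surface temperature down (predicts dissolved oxygen down, not dissolved oxygen up)
(C) warming surface water — zooplankton density down ✗; algal biomass up ✓; dissolved oxygen up ✗; fish kill events ✓; surface temperature down ✗
(D) algal bloom die-off — zooplankton density down ✗; algal biomass up ✗; dissolved oxygen up ✗; fish kill events ✗; surface temperature down ✓
(E) overfishing of top predator — accounts for every observation (dissolved oxygen up through pH up → nitrate up → dissolved oxygen up)
(F) invasive grazer introduction — zooplankton density down ✓; algal biomass up ✓; dissolved oxygen up ✓; fish kill events ✓; surface temperature down ✗
Only (E) is consistent with every observation.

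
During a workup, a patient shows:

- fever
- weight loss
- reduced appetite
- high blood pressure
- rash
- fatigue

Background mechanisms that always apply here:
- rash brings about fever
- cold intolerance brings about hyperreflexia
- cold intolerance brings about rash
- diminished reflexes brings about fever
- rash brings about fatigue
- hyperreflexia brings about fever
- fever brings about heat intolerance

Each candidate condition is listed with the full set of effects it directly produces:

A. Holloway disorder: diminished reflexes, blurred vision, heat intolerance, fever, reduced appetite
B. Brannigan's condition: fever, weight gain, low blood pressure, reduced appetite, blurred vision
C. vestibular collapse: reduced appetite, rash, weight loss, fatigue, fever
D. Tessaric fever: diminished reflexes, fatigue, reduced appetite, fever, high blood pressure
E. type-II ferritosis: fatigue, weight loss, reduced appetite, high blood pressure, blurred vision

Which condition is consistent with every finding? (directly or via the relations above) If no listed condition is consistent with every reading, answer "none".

For each candidate, compare predicted effects to what was observed:
(A) Holloway disorder — does not account for weight loss, high blood pressure, rash, fatigue
(B) Brannigan's condition — fails on weight loss, high blood pressure, rash, fatigue (predicts weight gain, not weight loss; predicts low blood pressure, not high blood pressure)
(C) vestibular collapse — does not account for high blood pressure
(D) Tessaric fever — does not account for weight loss, rash
(E) type-II ferritosis — fever miss; weight loss match; reduced appetite match; high blood pressure match; rash miss; fatigue match
None of the listed candidates fits everything.

none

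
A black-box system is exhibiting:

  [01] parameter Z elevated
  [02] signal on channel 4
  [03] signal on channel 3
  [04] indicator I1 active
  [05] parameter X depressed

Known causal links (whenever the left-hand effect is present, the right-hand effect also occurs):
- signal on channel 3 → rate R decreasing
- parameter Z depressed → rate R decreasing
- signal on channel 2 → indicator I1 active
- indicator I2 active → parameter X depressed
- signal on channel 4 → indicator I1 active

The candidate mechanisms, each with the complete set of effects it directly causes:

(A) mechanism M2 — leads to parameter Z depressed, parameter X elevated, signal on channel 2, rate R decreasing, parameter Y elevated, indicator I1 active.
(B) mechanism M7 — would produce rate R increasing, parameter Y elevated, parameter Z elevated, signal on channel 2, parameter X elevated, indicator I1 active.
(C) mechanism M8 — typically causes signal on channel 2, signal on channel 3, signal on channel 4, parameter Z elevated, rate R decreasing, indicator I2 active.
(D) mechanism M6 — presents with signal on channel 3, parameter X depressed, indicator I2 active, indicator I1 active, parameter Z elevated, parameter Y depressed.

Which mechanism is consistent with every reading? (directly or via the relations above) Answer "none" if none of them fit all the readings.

C

Testing each hypothesis:
(A) mechanism M2 — fails on parameter Z elevated, signal on channel 4, signal on channel 3, parameter X depressed (predicts parameter Z depressed, not parameter Z elevated; predicts parameter X elevated, not parameter X depressed)
(B) mechanism M7 — parameter Z elevated yes; signal on channel 4 NO; signal on channel 3 NO; indicator I1 active yes; parameter X depressed NO
(C) mechanism M8 — accounts for every observation (indicator I1 active through signal on channel 4 → indicator I1 active)
(D) mechanism M6 — does not account for signal on channel 4
(C) alone accounts for all the evidence.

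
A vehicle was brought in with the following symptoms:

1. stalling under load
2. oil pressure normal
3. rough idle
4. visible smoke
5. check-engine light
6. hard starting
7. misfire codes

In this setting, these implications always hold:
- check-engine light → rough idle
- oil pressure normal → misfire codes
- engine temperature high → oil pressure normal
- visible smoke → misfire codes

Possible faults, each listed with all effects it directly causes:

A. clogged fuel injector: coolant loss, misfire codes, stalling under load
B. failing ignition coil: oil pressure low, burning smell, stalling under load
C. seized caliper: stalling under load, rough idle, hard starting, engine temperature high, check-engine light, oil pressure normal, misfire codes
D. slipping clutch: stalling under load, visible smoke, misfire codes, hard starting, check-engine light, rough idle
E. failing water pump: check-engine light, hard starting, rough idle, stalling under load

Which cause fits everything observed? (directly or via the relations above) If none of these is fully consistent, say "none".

none

Checking each candidate against the observations:
(A) clogged fuel injector — does not account for oil pressure normal, rough idle, visible smoke, check-engine light, hard starting
(B) failing ignition coil — stalling under load yes; oil pressure normal NO; rough idle NO; visible smoke NO; check-engine light NO; hard starting NO; misfire codes NO
(C) seized caliper — does not account for visible smoke
(D) slipping clutch — does not account for oil pressure normal
(E) failing water pump — stalling under load yes; oil pressure normal NO; rough idle yes; visible smoke NO; check-engine light yes; hard starting yes; misfire codes NO
None of the listed candidates fits everything.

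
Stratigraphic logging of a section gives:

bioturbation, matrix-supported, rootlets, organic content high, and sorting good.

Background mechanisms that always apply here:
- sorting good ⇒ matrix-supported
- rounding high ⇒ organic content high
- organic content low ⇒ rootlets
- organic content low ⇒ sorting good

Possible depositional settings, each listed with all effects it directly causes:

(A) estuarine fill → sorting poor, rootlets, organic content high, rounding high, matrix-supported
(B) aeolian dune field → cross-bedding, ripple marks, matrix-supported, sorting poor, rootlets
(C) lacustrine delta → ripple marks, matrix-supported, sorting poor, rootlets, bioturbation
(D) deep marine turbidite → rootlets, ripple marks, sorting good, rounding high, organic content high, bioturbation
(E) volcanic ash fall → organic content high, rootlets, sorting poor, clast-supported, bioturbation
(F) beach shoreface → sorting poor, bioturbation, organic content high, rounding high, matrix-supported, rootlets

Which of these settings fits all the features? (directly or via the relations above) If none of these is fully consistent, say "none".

Checking each candidate against the observations:
(A) estuarine fill — bioturbation ✗; matrix-supported ✓; rootlets ✓; organic content high ✓; sorting good ✗
(B) aeolian dune field — bioturbation ✗; matrix-supported ✓; rootlets ✓; organic content high ✗; sorting good ✗
(C) lacustrine delta — bioturbation ✓; matrix-supported ✓; rootlets ✓; organic content high ✗; sorting good ✗
(D) deep marine turbidite — bioturbation ✓; matrix-supported ✓ (via sorting good → matrix-supported); rootlets ✓; organic content high ✓; sorting good ✓
(E) volcanic ash fall — bioturbation ✓; matrix-supported ✗; rootlets ✓; organic content high ✓; sorting good ✗
(F) beach shoreface — fails on sorting good (predicts sorting poor, not sorting good)
Only (D) is consistent with every observation.

D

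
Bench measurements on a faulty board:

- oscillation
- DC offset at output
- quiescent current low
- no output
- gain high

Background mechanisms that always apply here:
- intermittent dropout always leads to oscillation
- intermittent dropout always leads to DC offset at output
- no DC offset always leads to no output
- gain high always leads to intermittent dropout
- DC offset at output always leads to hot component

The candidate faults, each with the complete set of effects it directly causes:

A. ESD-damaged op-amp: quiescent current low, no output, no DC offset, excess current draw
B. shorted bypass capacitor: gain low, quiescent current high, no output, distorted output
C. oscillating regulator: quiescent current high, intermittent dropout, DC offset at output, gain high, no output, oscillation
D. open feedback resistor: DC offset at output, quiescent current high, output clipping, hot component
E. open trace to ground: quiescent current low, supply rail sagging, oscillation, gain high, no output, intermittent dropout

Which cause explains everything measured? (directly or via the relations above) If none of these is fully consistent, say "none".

E

Testing each hypothesis:
(A) ESD-damaged op-amp — oscillation NO; DC offset at output NO; quiescent current low yes; no output yes; gain high NO
(B) shorted bypass capacitor — fails on oscillation, DC offset at output, quiescent current low, gain high (predicts quiescent current high, not quiescent current low; predicts gain low, not gain high)
(C) oscillating regulator — oscillation yes; DC offset at output yes; quiescent current low NO; no output yes; gain high yes
(D) open feedback resistor — oscillation NO; DC offset at output yes; quiescent current low NO; no output NO; gain high NO
(E) open trace to ground — accounts for every observation (DC offset at output through intermittent dropout → DC offset at output)
Only (E) is consistent with every observation.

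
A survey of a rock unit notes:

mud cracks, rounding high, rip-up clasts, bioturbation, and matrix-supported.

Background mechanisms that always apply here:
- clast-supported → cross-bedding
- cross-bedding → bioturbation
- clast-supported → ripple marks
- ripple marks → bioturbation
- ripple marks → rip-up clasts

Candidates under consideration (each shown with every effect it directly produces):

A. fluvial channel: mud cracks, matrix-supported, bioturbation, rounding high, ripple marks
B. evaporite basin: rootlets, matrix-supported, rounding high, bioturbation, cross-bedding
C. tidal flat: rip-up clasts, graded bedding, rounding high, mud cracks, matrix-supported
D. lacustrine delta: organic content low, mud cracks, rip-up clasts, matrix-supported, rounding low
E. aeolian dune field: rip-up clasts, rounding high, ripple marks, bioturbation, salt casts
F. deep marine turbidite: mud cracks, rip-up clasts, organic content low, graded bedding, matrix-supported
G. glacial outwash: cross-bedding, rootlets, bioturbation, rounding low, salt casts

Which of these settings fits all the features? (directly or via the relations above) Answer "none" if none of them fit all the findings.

A

Per-candidate check:
(A) fluvial channel — mud cracks ✓; rounding high ✓; rip-up clasts ✓ (through ripple marks → rip-up clasts); bioturbation ✓; matrix-supported ✓
(B) evaporite basin — mud cracks ✗; rounding high ✓; rip-up clasts ✗; bioturbation ✓; matrix-supported ✓
(C) tidal flat — does not account for bioturbation
(D) lacustrine delta — mud cracks ✓; rounding high ✗; rip-up clasts ✓; bioturbation ✗; matrix-supported ✓
(E) aeolian dune field — mud cracks ✗; rounding high ✓; rip-up clasts ✓; bioturbation ✓; matrix-supported ✗
(F) deep marine turbidite — mud cracks ✓; rounding high ✗; rip-up clasts ✓; bioturbation ✗; matrix-supported ✓
(G) glacial outwash — fails on mud cracks, rounding high, rip-up clasts, matrix-supported (predicts rounding low, not rounding high)
(A) is the only candidate with no mismatches.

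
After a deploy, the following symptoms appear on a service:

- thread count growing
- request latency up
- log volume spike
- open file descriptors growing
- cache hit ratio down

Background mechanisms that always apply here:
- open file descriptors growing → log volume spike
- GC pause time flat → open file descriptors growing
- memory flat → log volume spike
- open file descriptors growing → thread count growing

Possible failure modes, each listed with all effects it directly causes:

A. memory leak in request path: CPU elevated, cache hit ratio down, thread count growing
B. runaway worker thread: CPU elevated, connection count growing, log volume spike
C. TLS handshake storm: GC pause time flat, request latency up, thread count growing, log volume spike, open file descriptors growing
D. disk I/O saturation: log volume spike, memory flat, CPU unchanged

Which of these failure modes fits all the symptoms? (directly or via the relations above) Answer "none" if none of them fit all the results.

Checking each candidate against the observations:
(A) memory leak in request path — thread count growing +; request latency up -; log volume spike -; open file descriptors growing -; cache hit ratio down +
(B) runaway worker thread — thread count growing -; request latency up -; log volume spike +; open file descriptors growing -; cache hit ratio down -
(C) TLS handshake storm — does not account for cache hit ratio down
(D) disk I/O saturation — thread count growing -; request latency up -; log volume spike +; open file descriptors growing -; cache hit ratio down -
None of the listed candidates fits everything.

none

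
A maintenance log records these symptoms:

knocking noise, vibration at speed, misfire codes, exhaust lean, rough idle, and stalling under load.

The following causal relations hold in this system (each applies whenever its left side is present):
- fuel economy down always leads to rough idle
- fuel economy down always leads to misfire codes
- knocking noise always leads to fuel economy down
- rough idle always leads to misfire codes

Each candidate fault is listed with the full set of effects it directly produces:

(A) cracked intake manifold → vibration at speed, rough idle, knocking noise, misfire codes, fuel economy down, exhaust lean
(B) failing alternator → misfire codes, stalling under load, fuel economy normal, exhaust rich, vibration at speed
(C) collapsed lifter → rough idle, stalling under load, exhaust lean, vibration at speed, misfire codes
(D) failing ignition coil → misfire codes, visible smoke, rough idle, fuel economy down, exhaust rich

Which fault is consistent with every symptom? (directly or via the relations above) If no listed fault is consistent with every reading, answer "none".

Testing each hypothesis:
(A) cracked intake manifold — does not account for stalling under load
(B) failing alternator — knocking noise NO; vibration at speed yes; misfire codes yes; exhaust lean NO; rough idle NO; stalling under load yes
(C) collapsed lifter — knocking noise NO; vibration at speed yes; misfire codes yes; exhaust lean yes; rough idle yes; stalling under load yes
(D) failing ignition coil — fails on knocking noise, vibration at speed, exhaust lean, stalling under load (predicts exhaust rich, not exhaust lean)
No candidate is consistent with all observations.

none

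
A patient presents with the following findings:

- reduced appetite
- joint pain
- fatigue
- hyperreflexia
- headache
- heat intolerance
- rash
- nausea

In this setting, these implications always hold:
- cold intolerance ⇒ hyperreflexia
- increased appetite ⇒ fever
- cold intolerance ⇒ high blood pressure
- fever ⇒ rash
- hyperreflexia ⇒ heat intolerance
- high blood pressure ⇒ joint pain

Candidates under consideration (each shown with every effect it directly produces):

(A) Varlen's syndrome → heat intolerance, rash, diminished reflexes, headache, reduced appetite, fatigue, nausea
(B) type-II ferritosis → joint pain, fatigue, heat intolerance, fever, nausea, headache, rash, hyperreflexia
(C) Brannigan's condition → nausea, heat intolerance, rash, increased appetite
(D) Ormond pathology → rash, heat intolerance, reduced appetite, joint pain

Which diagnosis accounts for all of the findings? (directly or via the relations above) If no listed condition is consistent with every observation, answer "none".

For each candidate, compare predicted effects to what was observed:
(A) Varlen's syndrome — reduced appetite ✓; joint pain ✗; fatigue ✓; hyperreflexia ✗; headache ✓; heat intolerance ✓; rash ✓; nausea ✓
(B) type-II ferritosis — does not account for reduced appetite
(C) Brannigan's condition — fails on reduced appetite, joint pain, fatigue, hyperreflexia, headache (predicts increased appetite, not reduced appetite)
(D) Ormond pathology — does not account for fatigue, hyperreflexia, headache, nausea
None of the listed candidates fits everything.

none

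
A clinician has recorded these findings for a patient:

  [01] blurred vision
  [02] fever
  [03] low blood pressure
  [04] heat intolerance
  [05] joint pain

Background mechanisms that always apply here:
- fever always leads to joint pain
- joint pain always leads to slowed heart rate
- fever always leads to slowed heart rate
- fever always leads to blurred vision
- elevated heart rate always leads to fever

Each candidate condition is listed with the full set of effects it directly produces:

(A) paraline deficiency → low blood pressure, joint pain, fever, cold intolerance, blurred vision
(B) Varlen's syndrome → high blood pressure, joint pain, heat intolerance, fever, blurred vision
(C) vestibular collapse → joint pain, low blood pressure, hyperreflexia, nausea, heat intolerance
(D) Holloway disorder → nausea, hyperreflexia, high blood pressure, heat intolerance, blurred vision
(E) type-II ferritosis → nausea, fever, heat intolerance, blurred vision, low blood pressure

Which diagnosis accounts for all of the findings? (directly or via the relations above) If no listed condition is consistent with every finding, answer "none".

E

For each candidate, compare predicted effects to what was observed:
(A) paraline deficiency — fails on heat intolerance (predicts cold intolerance, not heat intolerance)
(B) Varlen's syndrome — blurred vision match; fever match; low blood pressure miss; heat intolerance match; joint pain match
(C) vestibular collapse — blurred vision miss; fever miss; low blood pressure match; heat intolerance match; joint pain match
(D) Holloway disorder — blurred vision match; fever miss; low blood pressure miss; heat intolerance match; joint pain miss
(E) type-II ferritosis — blurred vision match; fever match; low blood pressure match; heat intolerance match; joint pain match (by fever → joint pain)
Only (E) is consistent with every observation.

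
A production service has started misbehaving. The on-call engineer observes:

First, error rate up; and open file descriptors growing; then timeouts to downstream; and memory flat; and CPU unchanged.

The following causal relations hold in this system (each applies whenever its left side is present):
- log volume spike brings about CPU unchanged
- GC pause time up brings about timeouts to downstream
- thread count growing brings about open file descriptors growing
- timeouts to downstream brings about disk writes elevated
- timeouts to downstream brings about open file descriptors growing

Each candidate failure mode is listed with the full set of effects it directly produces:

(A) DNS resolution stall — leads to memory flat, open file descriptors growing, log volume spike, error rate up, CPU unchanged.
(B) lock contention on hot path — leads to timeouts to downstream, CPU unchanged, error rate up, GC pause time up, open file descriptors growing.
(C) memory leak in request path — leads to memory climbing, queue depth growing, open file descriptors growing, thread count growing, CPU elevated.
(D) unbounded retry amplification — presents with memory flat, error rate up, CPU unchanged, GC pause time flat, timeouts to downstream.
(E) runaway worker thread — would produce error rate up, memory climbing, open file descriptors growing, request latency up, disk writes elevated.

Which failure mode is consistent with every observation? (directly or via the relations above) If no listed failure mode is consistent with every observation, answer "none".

Per-candidate check:
(A) DNS resolution stall — error rate up ✓; open file descriptors growing ✓; timeouts to downstream ✗; memory flat ✓; CPU unchanged ✓
(B) lock contention on hot path — does not account for memory flat
(C) memory leak in request path — fails on error rate up, timeouts to downstream, memory flat, CPU unchanged (predicts memory climbing, not memory flat; predicts CPU elevated, not CPU unchanged)
(D) unbounded retry amplification — accounts for every observation (open file descriptors growing via timeouts to downstream → open file descriptors growing)
(E) runaway worker thread — error rate up ✓; open file descriptors growing ✓; timeouts to downstream ✗; memory flat ✗; CPU unchanged ✗
(D) alone accounts for all the evidence.

D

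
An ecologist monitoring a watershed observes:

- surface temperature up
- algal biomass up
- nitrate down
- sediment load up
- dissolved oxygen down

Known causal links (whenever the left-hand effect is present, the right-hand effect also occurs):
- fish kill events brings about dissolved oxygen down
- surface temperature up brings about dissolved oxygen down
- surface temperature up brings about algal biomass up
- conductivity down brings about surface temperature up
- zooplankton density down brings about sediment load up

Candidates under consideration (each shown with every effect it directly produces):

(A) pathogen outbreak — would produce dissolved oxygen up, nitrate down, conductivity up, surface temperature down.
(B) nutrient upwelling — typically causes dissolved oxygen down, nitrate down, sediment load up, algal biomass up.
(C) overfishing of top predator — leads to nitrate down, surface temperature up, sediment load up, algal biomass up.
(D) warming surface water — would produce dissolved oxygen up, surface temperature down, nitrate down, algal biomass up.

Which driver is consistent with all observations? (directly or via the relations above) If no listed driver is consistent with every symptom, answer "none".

C

Per-candidate check:
(A) pathogen outbreak — fails on surface temperature up, algal biomass up, sediment load up, dissolved oxygen down (predicts surface temperature down, not surface temperature up; predicts dissolved oxygen up, not dissolved oxygen down)
(B) nutrient upwelling — does not account for surface temperature up
(C) overfishing of top predator — surface temperature up ✓; algal biomass up ✓; nitrate down ✓; sediment load up ✓; dissolved oxygen down ✓ (through surface temperature up → dissolved oxygen down)
(D) warming surface water — fails on surface temperature up, sediment load up, dissolved oxygen down (predicts surface temperature down, not surface temperature up; predicts dissolved oxygen up, not dissolved oxygen down)
(C) is the only candidate with no mismatches.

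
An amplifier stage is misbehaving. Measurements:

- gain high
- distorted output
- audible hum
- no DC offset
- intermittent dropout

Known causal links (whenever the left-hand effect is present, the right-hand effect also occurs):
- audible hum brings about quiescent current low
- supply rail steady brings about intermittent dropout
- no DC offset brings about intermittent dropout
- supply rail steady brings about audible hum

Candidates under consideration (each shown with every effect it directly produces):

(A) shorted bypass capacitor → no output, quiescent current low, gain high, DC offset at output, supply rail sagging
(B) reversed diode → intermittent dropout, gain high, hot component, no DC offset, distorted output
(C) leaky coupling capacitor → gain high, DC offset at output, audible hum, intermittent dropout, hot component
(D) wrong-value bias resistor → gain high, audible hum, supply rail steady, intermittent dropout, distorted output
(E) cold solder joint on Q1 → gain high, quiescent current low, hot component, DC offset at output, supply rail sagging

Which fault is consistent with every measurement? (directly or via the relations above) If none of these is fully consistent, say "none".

none

Per-candidate check:
(A) shorted bypass capacitor — gain high yes; distorted output NO; audible hum NO; no DC offset NO; intermittent dropout NO
(B) reversed diode — does not account for audible hum
(C) leaky coupling capacitor — fails on distorted output, no DC offset (predicts DC offset at output, not no DC offset)
(D) wrong-value bias resistor — gain high yes; distorted output yes; audible hum yes; no DC offset NO; intermittent dropout yes
(E) cold solder joint on Q1 — gain high yes; distorted output NO; audible hum NO; no DC offset NO; intermittent dropout NO
None of the listed candidates fits everything.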